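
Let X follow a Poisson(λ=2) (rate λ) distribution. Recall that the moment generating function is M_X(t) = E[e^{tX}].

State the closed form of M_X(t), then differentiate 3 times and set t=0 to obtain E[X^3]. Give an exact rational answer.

M_X(t) = e^(2*e^(t) - 2)
dM/dt = 2*e^(-2)*e^(t)*e^(2*e^(t))
d^2M/dt^2 = (4*e^(2*t)*e^(2*e^(t)) + 2*e^(t)*e^(2*e^(t)))*e^(-2)
d^3M/dt^3 = (8*e^(3*t)*e^(2*e^(t)) + 12*e^(2*t)*e^(2*e^(t)) + 2*e^(t)*e^(2*e^(t)))*e^(-2)

E[X^3] = d^3M/dt^3 |_{t=0} = 22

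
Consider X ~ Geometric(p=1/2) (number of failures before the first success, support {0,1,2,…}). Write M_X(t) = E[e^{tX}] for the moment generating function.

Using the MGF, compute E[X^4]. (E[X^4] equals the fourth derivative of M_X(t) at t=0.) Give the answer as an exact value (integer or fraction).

E[X^4] = M^(4)(0) = 75

M_X(t) = 1/(2*(1 - e^(t)/2))
M^(4)(t) = (-e^(4*t) - 22*e^(3*t) - 44*e^(2*t) - 8*e^(t))/(e^(5*t) - 10*e^(4*t) + 40*e^(3*t) - 80*e^(2*t) + 80*e^(t) - 32)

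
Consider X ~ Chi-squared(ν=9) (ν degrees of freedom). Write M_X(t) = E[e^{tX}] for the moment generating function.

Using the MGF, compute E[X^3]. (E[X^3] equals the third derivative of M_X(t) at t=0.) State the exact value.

M_X(t) = (1 - 2*t)^(-9/2)
dM/dt = -9/(32*t^5*√(1 - 2*t) - 80*t^4*√(1 - 2*t) + 80*t^3*√(1 - 2*t) - 40*t^2*√(1 - 2*t) + 10*t*√(1 - 2*t) - √(1 - 2*t))
d^2M/dt^2 = 99/(64*t^6*√(1 - 2*t) - 192*t^5*√(1 - 2*t) + 240*t^4*√(1 - 2*t) - 160*t^3*√(1 - 2*t) + 60*t^2*√(1 - 2*t) - 12*t*√(1 - 2*t) + √(1 - 2*t))

E[X^3] = d^3M/dt^3 |_{t=0} = 1287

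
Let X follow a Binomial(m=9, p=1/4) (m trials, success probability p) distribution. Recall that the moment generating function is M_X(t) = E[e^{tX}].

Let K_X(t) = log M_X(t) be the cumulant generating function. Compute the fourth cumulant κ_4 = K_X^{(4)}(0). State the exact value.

κ_4 = K^(4)(0) = -27/128

M_X(t) = (e^(t)/4 + 3/4)^9
K_X(t) = log M_X(t) = 9*log(e^(t)/4 + 3/4)
K^(4)(t) = (27*e^(3*t) - 324*e^(2*t) + 243*e^(t))/(e^(4*t) + 12*e^(3*t) + 54*e^(2*t) + 108*e^(t) + 81)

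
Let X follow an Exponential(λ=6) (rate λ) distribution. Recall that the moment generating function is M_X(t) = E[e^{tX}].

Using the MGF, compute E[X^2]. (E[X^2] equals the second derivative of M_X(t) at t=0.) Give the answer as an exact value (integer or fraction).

E[X^2] = M^(2)(0) = 1/18

M_X(t) = 6/(6 - t)
M^(2)(t) = -12/(t^3 - 18*t^2 + 108*t - 216)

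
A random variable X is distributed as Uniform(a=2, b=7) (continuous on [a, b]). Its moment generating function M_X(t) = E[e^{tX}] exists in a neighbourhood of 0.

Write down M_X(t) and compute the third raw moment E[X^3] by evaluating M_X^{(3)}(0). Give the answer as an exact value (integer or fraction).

M_X(t) = (e^(7*t) - e^(2*t))/(5*t)
M^(3)(t) = (343*t^3*e^(7*t) - 8*t^3*e^(2*t) - 147*t^2*e^(7*t) + 12*t^2*e^(2*t) + 42*t*e^(7*t) - 12*t*e^(2*t) - 6*e^(7*t) + 6*e^(2*t))/(5*t^4)

E[X^3] = M^(3)(0) = 477/4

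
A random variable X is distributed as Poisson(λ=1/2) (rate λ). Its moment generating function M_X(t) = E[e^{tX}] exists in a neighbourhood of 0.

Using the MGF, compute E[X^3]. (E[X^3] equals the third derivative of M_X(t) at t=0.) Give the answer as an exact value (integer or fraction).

E[X^3] = M′′′(0) = 11/8

M_X(t) = e^(e^(t)/2 - 1/2)
M′(t) = e^(-1/2)*e^(t)*e^(e^(t)/2)/2
M′′(t) = (e^(2*t)*e^(e^(t)/2) + 2*e^(t)*e^(e^(t)/2))*e^(-1/2)/4
M′′′(t) = (e^(3*t)*e^(e^(t)/2) + 6*e^(2*t)*e^(e^(t)/2) + 4*e^(t)*e^(e^(t)/2))*e^(-1/2)/8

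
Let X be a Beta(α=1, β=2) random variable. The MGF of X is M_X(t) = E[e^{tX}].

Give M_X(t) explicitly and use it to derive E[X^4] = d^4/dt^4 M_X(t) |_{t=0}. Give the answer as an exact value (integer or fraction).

E[X^4] = M′′′′(0) = 1/15

M_X(t) = ₁F₁(1; 3; t)
M′(t) = ₁F₁(2; 4; t)/3
M′′(t) = ₁F₁(3; 5; t)/6
M′′′(t) = ₁F₁(4; 6; t)/10
M′′′′(t) = ₁F₁(5; 7; t)/15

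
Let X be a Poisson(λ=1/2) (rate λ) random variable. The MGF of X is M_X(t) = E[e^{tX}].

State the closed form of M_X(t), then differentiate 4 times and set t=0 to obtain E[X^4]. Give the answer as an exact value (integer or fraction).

M_X(t) = e^(e^(t)/2 - 1/2)
dM/dt = e^(-1/2)*e^(t)*e^(e^(t)/2)/2
d^2M/dt^2 = (e^(2*t)*e^(e^(t)/2) + 2*e^(t)*e^(e^(t)/2))*e^(-1/2)/4
d^3M/dt^3 = (e^(3*t)*e^(e^(t)/2) + 6*e^(2*t)*e^(e^(t)/2) + 4*e^(t)*e^(e^(t)/2))*e^(-1/2)/8
d^4M/dt^4 = (e^(4*t)*e^(e^(t)/2) + 12*e^(3*t)*e^(e^(t)/2) + 28*e^(2*t)*e^(e^(t)/2) + 8*e^(t)*e^(e^(t)/2))*e^(-1/2)/16

E[X^4] = d^4M/dt^4 |_{t=0} = 49/16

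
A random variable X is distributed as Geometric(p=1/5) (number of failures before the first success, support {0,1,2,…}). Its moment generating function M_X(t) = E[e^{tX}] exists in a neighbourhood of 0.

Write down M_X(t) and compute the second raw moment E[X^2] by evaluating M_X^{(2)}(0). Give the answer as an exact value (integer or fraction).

E[X^2] = M′′(0) = 36

M_X(t) = 1/(5*(1 - 4*e^(t)/5))
M′(t) = 4*e^(t)/(16*e^(2*t) - 40*e^(t) + 25)
M′′(t) = (-16*e^(2*t) - 20*e^(t))/(64*e^(3*t) - 240*e^(2*t) + 300*e^(t) - 125)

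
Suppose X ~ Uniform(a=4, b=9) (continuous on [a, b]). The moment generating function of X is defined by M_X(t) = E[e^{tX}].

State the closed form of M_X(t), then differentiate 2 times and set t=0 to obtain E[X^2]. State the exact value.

M_X(t) = (e^(9*t) - e^(4*t))/(5*t)
M^(2)(t) = (81*t^2*e^(9*t) - 16*t^2*e^(4*t) - 18*t*e^(9*t) + 8*t*e^(4*t) + 2*e^(9*t) - 2*e^(4*t))/(5*t^3)

E[X^2] = M^(2)(0) = 133/3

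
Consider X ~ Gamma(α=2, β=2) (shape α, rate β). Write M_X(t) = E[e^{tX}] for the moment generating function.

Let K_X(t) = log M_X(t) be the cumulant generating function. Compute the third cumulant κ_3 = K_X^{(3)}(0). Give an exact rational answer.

κ_3 = K^(3)(0) = 1/2

M_X(t) = 4/(2 - t)^2
K_X(t) = log M_X(t) = -2*log(2 - t) + 2*log(2)
K^(3)(t) = -4/(t^3 - 6*t^2 + 12*t - 8)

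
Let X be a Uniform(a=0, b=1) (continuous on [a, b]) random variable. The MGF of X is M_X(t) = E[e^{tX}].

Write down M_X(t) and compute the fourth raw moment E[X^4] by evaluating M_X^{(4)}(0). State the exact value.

M_X(t) = (e^(t) - 1)/t
M′(t) = (t*e^(t) - e^(t) + 1)/t^2
M′′(t) = (t^2*e^(t) - 2*t*e^(t) + 2*e^(t) - 2)/t^3
M′′′(t) = (t^3*e^(t) - 3*t^2*e^(t) + 6*t*e^(t) - 6*e^(t) + 6)/t^4
M′′′′(t) = (t^4*e^(t) - 4*t^3*e^(t) + 12*t^2*e^(t) - 24*t*e^(t) + 24*e^(t) - 24)/t^5

E[X^4] = M′′′′(0) = 1/5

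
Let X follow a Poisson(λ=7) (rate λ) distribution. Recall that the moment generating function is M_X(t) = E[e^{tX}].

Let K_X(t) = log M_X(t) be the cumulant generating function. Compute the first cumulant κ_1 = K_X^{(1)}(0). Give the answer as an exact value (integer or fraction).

M_X(t) = e^(7*e^(t) - 7)
K_X(t) = log M_X(t) = 7*e^(t) - 7
D[K](t) = 7*e^(t)

κ_1 = D[K](0) = 7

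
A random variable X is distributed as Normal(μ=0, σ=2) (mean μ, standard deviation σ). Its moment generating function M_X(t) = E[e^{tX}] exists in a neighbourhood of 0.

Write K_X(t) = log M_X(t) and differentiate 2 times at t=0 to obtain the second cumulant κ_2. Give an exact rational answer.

M_X(t) = e^(2*t^2)
K_X(t) = log M_X(t) = 2*t^2
K^(2)(t) = 4

κ_2 = K^(2)(0) = 4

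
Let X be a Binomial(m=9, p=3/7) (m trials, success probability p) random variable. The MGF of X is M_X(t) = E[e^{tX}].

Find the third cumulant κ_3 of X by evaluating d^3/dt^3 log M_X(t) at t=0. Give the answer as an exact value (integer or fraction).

M_X(t) = (3*e^(t)/7 + 4/7)^9
K_X(t) = log M_X(t) = 9*log(3*e^(t)/7 + 4/7)
dK/dt = 27*e^(t)/(3*e^(t) + 4)
d^2K/dt^2 = 108*e^(t)/(9*e^(2*t) + 24*e^(t) + 16)
d^3K/dt^3 = (-324*e^(2*t) + 432*e^(t))/(27*e^(3*t) + 108*e^(2*t) + 144*e^(t) + 64)

κ_3 = d^3K/dt^3 |_{t=0} = 108/343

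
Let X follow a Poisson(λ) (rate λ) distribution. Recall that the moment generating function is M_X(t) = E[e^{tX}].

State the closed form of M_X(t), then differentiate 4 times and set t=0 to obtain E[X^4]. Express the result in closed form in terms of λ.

E[X^4] = M^(4)(0) = λ*(λ^3 + 6*λ^2 + 7*λ + 1)

M_X(t) = e^(λ*(e^(t) - 1))
M^(4)(t) = (λ^4*e^(4*t)*e^(λ*e^(t)) + 6*λ^3*e^(3*t)*e^(λ*e^(t)) + 7*λ^2*e^(2*t)*e^(λ*e^(t)) + λ*e^(t)*e^(λ*e^(t)))*e^(-λ)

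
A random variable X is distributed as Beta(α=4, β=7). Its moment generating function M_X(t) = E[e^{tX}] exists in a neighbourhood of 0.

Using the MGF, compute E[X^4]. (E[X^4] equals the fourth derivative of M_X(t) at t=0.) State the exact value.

M_X(t) = ₁F₁(4; 11; t)
M′(t) = 4*₁F₁(5; 12; t)/11
M′′(t) = 5*₁F₁(6; 13; t)/33
M′′′(t) = 10*₁F₁(7; 14; t)/143
M′′′′(t) = 5*₁F₁(8; 15; t)/143

E[X^4] = M′′′′(0) = 5/143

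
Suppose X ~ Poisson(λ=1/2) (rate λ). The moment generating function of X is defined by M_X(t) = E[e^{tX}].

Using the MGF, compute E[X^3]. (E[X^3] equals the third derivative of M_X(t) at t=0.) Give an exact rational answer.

E[X^3] = d^3M/dt^3 |_{t=0} = 11/8

M_X(t) = e^(e^(t)/2 - 1/2)
dM/dt = e^(-1/2)*e^(t)*e^(e^(t)/2)/2
d^2M/dt^2 = (e^(2*t)*e^(e^(t)/2) + 2*e^(t)*e^(e^(t)/2))*e^(-1/2)/4
d^3M/dt^3 = (e^(3*t)*e^(e^(t)/2) + 6*e^(2*t)*e^(e^(t)/2) + 4*e^(t)*e^(e^(t)/2))*e^(-1/2)/8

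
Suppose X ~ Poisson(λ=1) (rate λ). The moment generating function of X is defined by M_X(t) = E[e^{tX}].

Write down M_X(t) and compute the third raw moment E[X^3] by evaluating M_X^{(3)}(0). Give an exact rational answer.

E[X^3] = M^(3)(0) = 5

M_X(t) = e^(e^(t) - 1)
M^(3)(t) = (e^(3*t)*e^(e^(t)) + 3*e^(2*t)*e^(e^(t)) + e^(t)*e^(e^(t)))*e^(-1)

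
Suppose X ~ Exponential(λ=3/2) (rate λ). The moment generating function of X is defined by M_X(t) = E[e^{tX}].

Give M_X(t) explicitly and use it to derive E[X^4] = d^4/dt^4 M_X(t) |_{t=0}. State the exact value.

M_X(t) = 3/(2*(3/2 - t))
M^(4)(t) = -1152/(32*t^5 - 240*t^4 + 720*t^3 - 1080*t^2 + 810*t - 243)

E[X^4] = M^(4)(0) = 128/27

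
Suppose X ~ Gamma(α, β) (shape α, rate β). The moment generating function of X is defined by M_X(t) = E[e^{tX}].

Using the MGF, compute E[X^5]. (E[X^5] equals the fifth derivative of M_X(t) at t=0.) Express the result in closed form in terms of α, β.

M_X(t) = (β/(β - t))^α

E[X^5] = D^5[M](0) = α*(α^4 + 10*α^3 + 35*α^2 + 50*α + 24)/β^5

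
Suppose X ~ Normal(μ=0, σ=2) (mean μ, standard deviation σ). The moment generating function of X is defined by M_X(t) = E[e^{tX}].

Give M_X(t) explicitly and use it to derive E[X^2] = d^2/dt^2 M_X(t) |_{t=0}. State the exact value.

E[X^2] = M^(2)(0) = 4

M_X(t) = e^(2*t^2)
M^(2)(t) = 16*t^2*e^(2*t^2) + 4*e^(2*t^2)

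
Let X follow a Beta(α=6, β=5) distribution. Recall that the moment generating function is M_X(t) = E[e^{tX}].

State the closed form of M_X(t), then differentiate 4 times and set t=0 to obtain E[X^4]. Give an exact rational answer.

M_X(t) = ₁F₁(6; 11; t)
dM/dt = 6*₁F₁(7; 12; t)/11
d^2M/dt^2 = 7*₁F₁(8; 13; t)/22
d^3M/dt^3 = 28*₁F₁(9; 14; t)/143
d^4M/dt^4 = 18*₁F₁(10; 15; t)/143

E[X^4] = d^4M/dt^4 |_{t=0} = 18/143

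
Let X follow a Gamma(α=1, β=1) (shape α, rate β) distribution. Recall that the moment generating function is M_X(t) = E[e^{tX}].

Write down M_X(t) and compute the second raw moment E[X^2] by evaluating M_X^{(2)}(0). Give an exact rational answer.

M_X(t) = 1/(1 - t)
M^(2)(t) = -2/(t^3 - 3*t^2 + 3*t - 1)

E[X^2] = M^(2)(0) = 2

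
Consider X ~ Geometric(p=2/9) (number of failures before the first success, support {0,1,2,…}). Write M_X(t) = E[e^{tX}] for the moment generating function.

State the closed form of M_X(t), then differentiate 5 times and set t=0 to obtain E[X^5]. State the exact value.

M_X(t) = 2/(9*(1 - 7*e^(t)/9))
M′(t) = 14*e^(t)/(49*e^(2*t) - 126*e^(t) + 81)
M′′(t) = (-98*e^(2*t) - 126*e^(t))/(343*e^(3*t) - 1323*e^(2*t) + 1701*e^(t) - 729)
M′′′(t) = (686*e^(3*t) + 3528*e^(2*t) + 1134*e^(t))/(2401*e^(4*t) - 12348*e^(3*t) + 23814*e^(2*t) - 20412*e^(t) + 6561)
M′′′′(t) = (-4802*e^(4*t) - 67914*e^(3*t) - 87318*e^(2*t) - 10206*e^(t))/(16807*e^(5*t) - 108045*e^(4*t) + 277830*e^(3*t) - 357210*e^(2*t) + 229635*e^(t) - 59049)

E[X^5] = M′′′′′(0) = 211687/2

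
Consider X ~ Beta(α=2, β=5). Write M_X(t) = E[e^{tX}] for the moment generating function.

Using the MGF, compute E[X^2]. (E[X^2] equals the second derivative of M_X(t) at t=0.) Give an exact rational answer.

E[X^2] = d^2M/dt^2 |_{t=0} = 3/28

M_X(t) = ₁F₁(2; 7; t)
dM/dt = 2*₁F₁(3; 8; t)/7
d^2M/dt^2 = 3*₁F₁(4; 9; t)/28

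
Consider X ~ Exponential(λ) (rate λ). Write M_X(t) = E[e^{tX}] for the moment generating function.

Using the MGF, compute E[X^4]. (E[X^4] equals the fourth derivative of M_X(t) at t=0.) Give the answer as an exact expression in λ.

M_X(t) = λ/(λ - t)
M^(4)(t) = -24*λ/(-λ^5 + 5*λ^4*t - 10*λ^3*t^2 + 10*λ^2*t^3 - 5*λ*t^4 + t^5)

E[X^4] = M^(4)(0) = 24/λ^4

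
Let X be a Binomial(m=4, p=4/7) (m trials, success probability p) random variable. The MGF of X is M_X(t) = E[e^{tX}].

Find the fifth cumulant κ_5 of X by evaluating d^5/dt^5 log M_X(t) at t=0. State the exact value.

M_X(t) = (4*e^(t)/7 + 3/7)^4
K_X(t) = log M_X(t) = 4*log(4*e^(t)/7 + 3/7)
D^5[K](t) = (-3072*e^(4*t) + 25344*e^(3*t) - 19008*e^(2*t) + 1296*e^(t))/(1024*e^(5*t) + 3840*e^(4*t) + 5760*e^(3*t) + 4320*e^(2*t) + 1620*e^(t) + 243)

κ_5 = D^5[K](0) = 4560/16807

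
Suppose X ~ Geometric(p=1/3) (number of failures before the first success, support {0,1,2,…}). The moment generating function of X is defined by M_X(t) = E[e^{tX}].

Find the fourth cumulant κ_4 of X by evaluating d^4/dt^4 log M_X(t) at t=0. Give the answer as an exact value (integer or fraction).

κ_4 = d^4K/dt^4 |_{t=0} = 222

M_X(t) = 1/(3*(1 - 2*e^(t)/3))
K_X(t) = log M_X(t) = -log(1 - 2*e^(t)/3) - log(3)
dK/dt = -2*e^(t)/(2*e^(t) - 3)
d^2K/dt^2 = 6*e^(t)/(4*e^(2*t) - 12*e^(t) + 9)
d^3K/dt^3 = (-12*e^(2*t) - 18*e^(t))/(8*e^(3*t) - 36*e^(2*t) + 54*e^(t) - 27)
d^4K/dt^4 = (24*e^(3*t) + 144*e^(2*t) + 54*e^(t))/(16*e^(4*t) - 96*e^(3*t) + 216*e^(2*t) - 216*e^(t) + 81)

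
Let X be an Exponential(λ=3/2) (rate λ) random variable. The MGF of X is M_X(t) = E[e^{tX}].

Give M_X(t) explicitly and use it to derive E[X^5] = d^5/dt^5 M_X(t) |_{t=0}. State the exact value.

E[X^5] = M^(5)(0) = 1280/81

M_X(t) = 3/(2*(3/2 - t))
M^(5)(t) = 11520/(64*t^6 - 576*t^5 + 2160*t^4 - 4320*t^3 + 4860*t^2 - 2916*t + 729)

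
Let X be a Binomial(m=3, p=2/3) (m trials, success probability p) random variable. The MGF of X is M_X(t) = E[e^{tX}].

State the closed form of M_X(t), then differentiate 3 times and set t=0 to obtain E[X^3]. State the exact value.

M_X(t) = (2*e^(t)/3 + 1/3)^3
dM/dt = 8*e^(3*t)/9 + 8*e^(2*t)/9 + 2*e^(t)/9
d^2M/dt^2 = 8*e^(3*t)/3 + 16*e^(2*t)/9 + 2*e^(t)/9
d^3M/dt^3 = 8*e^(3*t) + 32*e^(2*t)/9 + 2*e^(t)/9

E[X^3] = d^3M/dt^3 |_{t=0} = 106/9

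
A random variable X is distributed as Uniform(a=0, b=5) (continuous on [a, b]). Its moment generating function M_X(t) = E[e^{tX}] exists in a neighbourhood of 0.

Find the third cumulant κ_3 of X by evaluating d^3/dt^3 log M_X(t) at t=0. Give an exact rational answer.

κ_3 = K′′′(0) = 0

M_X(t) = (e^(5*t) - 1)/(5*t)
K_X(t) = log M_X(t) = -log(t) + log(e^(5*t) - 1) - log(5)
K′(t) = (5*t*e^(5*t) - e^(5*t) + 1)/(t*e^(5*t) - t)
K′′(t) = (-25*t^2*e^(5*t) + e^(10*t) - 2*e^(5*t) + 1)/(t^2*e^(10*t) - 2*t^2*e^(5*t) + t^2)
K′′′(t) = (125*t^3*e^(10*t) + 125*t^3*e^(5*t) - 2*e^(15*t) + 6*e^(10*t) - 6*e^(5*t) + 2)/(t^3*e^(15*t) - 3*t^3*e^(10*t) + 3*t^3*e^(5*t) - t^3)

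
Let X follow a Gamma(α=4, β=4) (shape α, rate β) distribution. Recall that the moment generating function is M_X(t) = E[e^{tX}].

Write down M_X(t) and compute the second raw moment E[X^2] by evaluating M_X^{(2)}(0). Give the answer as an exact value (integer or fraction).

E[X^2] = d^2M/dt^2 |_{t=0} = 5/4

M_X(t) = 256/(4 - t)^4
dM/dt = -1024/(t^5 - 20*t^4 + 160*t^3 - 640*t^2 + 1280*t - 1024)
d^2M/dt^2 = 5120/(t^6 - 24*t^5 + 240*t^4 - 1280*t^3 + 3840*t^2 - 6144*t + 4096)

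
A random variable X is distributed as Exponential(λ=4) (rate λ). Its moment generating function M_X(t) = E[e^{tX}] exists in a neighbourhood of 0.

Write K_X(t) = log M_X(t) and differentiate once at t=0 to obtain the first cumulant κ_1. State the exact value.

M_X(t) = 4/(4 - t)
K_X(t) = log M_X(t) = -log(4 - t) + 2*log(2)
K^(1)(t) = -1/(t - 4)

κ_1 = K^(1)(0) = 1/4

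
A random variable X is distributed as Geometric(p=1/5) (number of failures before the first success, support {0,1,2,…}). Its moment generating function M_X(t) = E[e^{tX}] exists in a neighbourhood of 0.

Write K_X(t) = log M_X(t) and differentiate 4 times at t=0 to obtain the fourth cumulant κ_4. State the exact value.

κ_4 = K^(4)(0) = 2420

M_X(t) = 1/(5*(1 - 4*e^(t)/5))
K_X(t) = log M_X(t) = -log(1 - 4*e^(t)/5) - log(5)
K^(4)(t) = (320*e^(3*t) + 1600*e^(2*t) + 500*e^(t))/(256*e^(4*t) - 1280*e^(3*t) + 2400*e^(2*t) - 2000*e^(t) + 625)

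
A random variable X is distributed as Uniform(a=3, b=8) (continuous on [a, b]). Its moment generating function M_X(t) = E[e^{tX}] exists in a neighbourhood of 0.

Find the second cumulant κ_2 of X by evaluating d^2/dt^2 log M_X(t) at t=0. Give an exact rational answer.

M_X(t) = (e^(8*t) - e^(3*t))/(5*t)
K_X(t) = log M_X(t) = -log(t) + log(e^(8*t) - e^(3*t)) - log(5)
K′(t) = (8*t*e^(5*t) - 3*t - e^(5*t) + 1)/(t*e^(5*t) - t)
K′′(t) = (-25*t^2*e^(5*t) + e^(10*t) - 2*e^(5*t) + 1)/(t^2*e^(10*t) - 2*t^2*e^(5*t) + t^2)

κ_2 = K′′(0) = 25/12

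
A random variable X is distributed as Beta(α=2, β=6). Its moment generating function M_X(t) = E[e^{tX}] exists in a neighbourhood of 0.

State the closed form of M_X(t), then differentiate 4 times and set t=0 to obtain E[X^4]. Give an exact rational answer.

M_X(t) = ₁F₁(2; 8; t)
M^(4)(t) = ₁F₁(6; 12; t)/66

E[X^4] = M^(4)(0) = 1/66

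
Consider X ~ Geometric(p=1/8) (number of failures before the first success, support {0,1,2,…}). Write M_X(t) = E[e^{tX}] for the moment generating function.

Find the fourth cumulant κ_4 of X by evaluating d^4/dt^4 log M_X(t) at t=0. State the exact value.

M_X(t) = 1/(8*(1 - 7*e^(t)/8))
K_X(t) = log M_X(t) = -log(1 - 7*e^(t)/8) - 3*log(2)
K^(4)(t) = (2744*e^(3*t) + 12544*e^(2*t) + 3584*e^(t))/(2401*e^(4*t) - 10976*e^(3*t) + 18816*e^(2*t) - 14336*e^(t) + 4096)

κ_4 = K^(4)(0) = 18872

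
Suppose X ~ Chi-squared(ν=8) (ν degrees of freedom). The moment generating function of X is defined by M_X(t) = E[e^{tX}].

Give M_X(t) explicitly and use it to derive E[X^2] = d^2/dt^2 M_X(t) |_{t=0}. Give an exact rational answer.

M_X(t) = (1 - 2*t)^(-4)
M′(t) = -8/(32*t^5 - 80*t^4 + 80*t^3 - 40*t^2 + 10*t - 1)
M′′(t) = 80/(64*t^6 - 192*t^5 + 240*t^4 - 160*t^3 + 60*t^2 - 12*t + 1)

E[X^2] = M′′(0) = 80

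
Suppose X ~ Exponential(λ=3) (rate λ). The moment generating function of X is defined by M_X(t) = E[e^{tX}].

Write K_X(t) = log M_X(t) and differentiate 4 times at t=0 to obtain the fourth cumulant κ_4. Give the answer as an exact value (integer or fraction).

κ_4 = K^(4)(0) = 2/27

M_X(t) = 3/(3 - t)
K_X(t) = log M_X(t) = -log(3 - t) + log(3)
K^(4)(t) = 6/(t^4 - 12*t^3 + 54*t^2 - 108*t + 81)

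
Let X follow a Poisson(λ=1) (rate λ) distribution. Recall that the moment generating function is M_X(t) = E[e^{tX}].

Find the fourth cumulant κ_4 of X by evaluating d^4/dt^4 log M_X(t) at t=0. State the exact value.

M_X(t) = e^(e^(t) - 1)
K_X(t) = log M_X(t) = e^(t) - 1
K^(4)(t) = e^(t)

κ_4 = K^(4)(0) = 1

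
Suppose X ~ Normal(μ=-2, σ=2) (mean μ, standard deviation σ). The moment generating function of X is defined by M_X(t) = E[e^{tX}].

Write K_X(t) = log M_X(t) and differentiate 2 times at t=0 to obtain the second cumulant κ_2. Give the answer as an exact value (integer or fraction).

M_X(t) = e^(2*t^2 - 2*t)
K_X(t) = log M_X(t) = 2*t^2 - 2*t
D^2[K](t) = 4

κ_2 = D^2[K](0) = 4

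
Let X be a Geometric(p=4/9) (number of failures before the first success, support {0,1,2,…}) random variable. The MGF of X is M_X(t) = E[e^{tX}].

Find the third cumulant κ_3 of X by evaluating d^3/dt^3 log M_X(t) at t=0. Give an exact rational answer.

M_X(t) = 4/(9*(1 - 5*e^(t)/9))
K_X(t) = log M_X(t) = -log(1 - 5*e^(t)/9) - 2*log(3) + 2*log(2)
K′(t) = -5*e^(t)/(5*e^(t) - 9)
K′′(t) = 45*e^(t)/(25*e^(2*t) - 90*e^(t) + 81)
K′′′(t) = (-225*e^(2*t) - 405*e^(t))/(125*e^(3*t) - 675*e^(2*t) + 1215*e^(t) - 729)

κ_3 = K′′′(0) = 315/32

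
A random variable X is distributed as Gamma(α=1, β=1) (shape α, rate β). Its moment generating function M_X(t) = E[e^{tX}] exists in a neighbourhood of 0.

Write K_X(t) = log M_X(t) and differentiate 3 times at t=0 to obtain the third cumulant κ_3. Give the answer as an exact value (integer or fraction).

M_X(t) = 1/(1 - t)
K_X(t) = log M_X(t) = -log(1 - t)
dK/dt = -1/(t - 1)
d^2K/dt^2 = 1/(t^2 - 2*t + 1)
d^3K/dt^3 = -2/(t^3 - 3*t^2 + 3*t - 1)

κ_3 = d^3K/dt^3 |_{t=0} = 2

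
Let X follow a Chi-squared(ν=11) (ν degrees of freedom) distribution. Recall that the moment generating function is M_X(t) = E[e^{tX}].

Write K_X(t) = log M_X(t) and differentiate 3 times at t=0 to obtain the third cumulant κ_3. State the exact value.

M_X(t) = (1 - 2*t)^(-11/2)
K_X(t) = log M_X(t) = -11*log(1 - 2*t)/2
K′(t) = -11/(2*t - 1)
K′′(t) = 22/(4*t^2 - 4*t + 1)
K′′′(t) = -88/(8*t^3 - 12*t^2 + 6*t - 1)

κ_3 = K′′′(0) = 88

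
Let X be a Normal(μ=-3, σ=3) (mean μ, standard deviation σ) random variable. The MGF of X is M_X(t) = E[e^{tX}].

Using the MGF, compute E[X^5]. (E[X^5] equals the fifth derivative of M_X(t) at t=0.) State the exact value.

M_X(t) = e^(9*t^2/2 - 3*t)
M′(t) = 9*t*e^(-3*t)*e^(9*t^2/2) - 3*e^(-3*t)*e^(9*t^2/2)
M′′(t) = (81*t^2*e^(9*t^2/2) - 54*t*e^(9*t^2/2) + 18*e^(9*t^2/2))*e^(-3*t)
M′′′(t) = (729*t^3*e^(9*t^2/2) - 729*t^2*e^(9*t^2/2) + 486*t*e^(9*t^2/2) - 108*e^(9*t^2/2))*e^(-3*t)
M′′′′(t) = (6561*t^4*e^(9*t^2/2) - 8748*t^3*e^(9*t^2/2) + 8748*t^2*e^(9*t^2/2) - 3888*t*e^(9*t^2/2) + 810*e^(9*t^2/2))*e^(-3*t)
M′′′′′(t) = (59049*t^5*e^(9*t^2/2) - 98415*t^4*e^(9*t^2/2) + 131220*t^3*e^(9*t^2/2) - 87480*t^2*e^(9*t^2/2) + 36450*t*e^(9*t^2/2) - 6318*e^(9*t^2/2))*e^(-3*t)

E[X^5] = M′′′′′(0) = -6318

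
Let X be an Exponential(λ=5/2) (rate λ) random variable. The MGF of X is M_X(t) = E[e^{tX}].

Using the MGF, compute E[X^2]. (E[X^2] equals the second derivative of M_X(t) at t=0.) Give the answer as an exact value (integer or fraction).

M_X(t) = 5/(2*(5/2 - t))
M′(t) = 10/(4*t^2 - 20*t + 25)
M′′(t) = -40/(8*t^3 - 60*t^2 + 150*t - 125)

E[X^2] = M′′(0) = 8/25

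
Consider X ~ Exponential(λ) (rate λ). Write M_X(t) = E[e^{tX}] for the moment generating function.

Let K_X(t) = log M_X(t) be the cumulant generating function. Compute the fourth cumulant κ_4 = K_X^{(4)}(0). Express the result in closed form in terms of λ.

κ_4 = K′′′′(0) = 6/λ^4

M_X(t) = λ/(λ - t)
K_X(t) = log M_X(t) = log(λ) - log(λ - t)
K′(t) = -1/(-λ + t)
K′′(t) = 1/(λ^2 - 2*λ*t + t^2)
K′′′(t) = -2/(-λ^3 + 3*λ^2*t - 3*λ*t^2 + t^3)
K′′′′(t) = 6/(λ^4 - 4*λ^3*t + 6*λ^2*t^2 - 4*λ*t^3 + t^4)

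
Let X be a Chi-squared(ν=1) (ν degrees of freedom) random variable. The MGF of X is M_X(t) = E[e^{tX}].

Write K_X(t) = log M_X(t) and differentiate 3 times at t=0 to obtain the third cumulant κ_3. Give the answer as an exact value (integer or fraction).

κ_3 = d^3K/dt^3 |_{t=0} = 8

M_X(t) = 1/√(1 - 2*t)
K_X(t) = log M_X(t) = -log(1 - 2*t)/2
dK/dt = -1/(2*t - 1)
d^2K/dt^2 = 2/(4*t^2 - 4*t + 1)
d^3K/dt^3 = -8/(8*t^3 - 12*t^2 + 6*t - 1)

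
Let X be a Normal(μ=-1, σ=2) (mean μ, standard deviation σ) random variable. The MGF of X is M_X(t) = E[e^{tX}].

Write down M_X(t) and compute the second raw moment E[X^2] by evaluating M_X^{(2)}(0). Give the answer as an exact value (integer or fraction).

E[X^2] = M^(2)(0) = 5

M_X(t) = e^(2*t^2 - t)
M^(2)(t) = (16*t^2*e^(2*t^2) - 8*t*e^(2*t^2) + 5*e^(2*t^2))*e^(-t)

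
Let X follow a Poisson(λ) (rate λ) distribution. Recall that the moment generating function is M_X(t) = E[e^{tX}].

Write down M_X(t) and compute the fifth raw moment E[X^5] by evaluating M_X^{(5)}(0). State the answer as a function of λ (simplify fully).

E[X^5] = D^5[M](0) = λ*(λ^4 + 10*λ^3 + 25*λ^2 + 15*λ + 1)

M_X(t) = e^(λ*(e^(t) - 1))
D^5[M](t) = (λ^5*e^(5*t)*e^(λ*e^(t)) + 10*λ^4*e^(4*t)*e^(λ*e^(t)) + 25*λ^3*e^(3*t)*e^(λ*e^(t)) + 15*λ^2*e^(2*t)*e^(λ*e^(t)) + λ*e^(t)*e^(λ*e^(t)))*e^(-λ)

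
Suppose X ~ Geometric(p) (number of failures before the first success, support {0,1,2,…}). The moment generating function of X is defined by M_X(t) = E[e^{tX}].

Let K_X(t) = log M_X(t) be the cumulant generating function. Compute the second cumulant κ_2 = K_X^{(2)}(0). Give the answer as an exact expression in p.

κ_2 = K^(2)(0) = (1 - p)/p^2

M_X(t) = p/(-(1 - p)*e^(t) + 1)
K_X(t) = log M_X(t) = log(p) - log(-(1 - p)*e^(t) + 1)
K^(2)(t) = (-p*e^(t) + e^(t))/(p^2*e^(2*t) - 2*p*e^(2*t) + 2*p*e^(t) + e^(2*t) - 2*e^(t) + 1)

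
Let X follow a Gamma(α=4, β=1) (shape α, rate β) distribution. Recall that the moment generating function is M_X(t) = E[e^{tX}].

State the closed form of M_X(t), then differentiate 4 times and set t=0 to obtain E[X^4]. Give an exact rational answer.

M_X(t) = (1 - t)^(-4)
M′(t) = -4/(t^5 - 5*t^4 + 10*t^3 - 10*t^2 + 5*t - 1)
M′′(t) = 20/(t^6 - 6*t^5 + 15*t^4 - 20*t^3 + 15*t^2 - 6*t + 1)
M′′′(t) = -120/(t^7 - 7*t^6 + 21*t^5 - 35*t^4 + 35*t^3 - 21*t^2 + 7*t - 1)
M′′′′(t) = 840/(t^8 - 8*t^7 + 28*t^6 - 56*t^5 + 70*t^4 - 56*t^3 + 28*t^2 - 8*t + 1)

E[X^4] = M′′′′(0) = 840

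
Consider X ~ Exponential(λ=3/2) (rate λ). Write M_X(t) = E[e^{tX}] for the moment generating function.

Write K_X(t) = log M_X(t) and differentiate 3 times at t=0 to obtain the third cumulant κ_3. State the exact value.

M_X(t) = 3/(2*(3/2 - t))
K_X(t) = log M_X(t) = -log(3/2 - t) - log(2) + log(3)
dK/dt = -2/(2*t - 3)
d^2K/dt^2 = 4/(4*t^2 - 12*t + 9)
d^3K/dt^3 = -16/(8*t^3 - 36*t^2 + 54*t - 27)

κ_3 = d^3K/dt^3 |_{t=0} = 16/27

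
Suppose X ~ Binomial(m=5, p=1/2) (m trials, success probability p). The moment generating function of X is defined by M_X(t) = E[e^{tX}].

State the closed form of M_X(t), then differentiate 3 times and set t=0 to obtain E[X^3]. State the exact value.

M_X(t) = (e^(t)/2 + 1/2)^5
D^3[M](t) = 125*e^(5*t)/32 + 10*e^(4*t) + 135*e^(3*t)/16 + 5*e^(2*t)/2 + 5*e^(t)/32

E[X^3] = D^3[M](0) = 25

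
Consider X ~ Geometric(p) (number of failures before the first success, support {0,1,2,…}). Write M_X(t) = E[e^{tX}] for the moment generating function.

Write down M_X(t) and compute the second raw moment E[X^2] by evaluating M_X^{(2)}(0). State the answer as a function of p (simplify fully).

M_X(t) = p/(-(1 - p)*e^(t) + 1)

E[X^2] = M^(2)(0) = 1 - 3/p + 2/p^2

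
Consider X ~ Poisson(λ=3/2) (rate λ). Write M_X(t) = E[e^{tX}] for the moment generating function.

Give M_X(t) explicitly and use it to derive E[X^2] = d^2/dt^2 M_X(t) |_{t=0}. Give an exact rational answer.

E[X^2] = M^(2)(0) = 15/4

M_X(t) = e^(3*e^(t)/2 - 3/2)
M^(2)(t) = (9*e^(2*t)*e^(3*e^(t)/2) + 6*e^(t)*e^(3*e^(t)/2))*e^(-3/2)/4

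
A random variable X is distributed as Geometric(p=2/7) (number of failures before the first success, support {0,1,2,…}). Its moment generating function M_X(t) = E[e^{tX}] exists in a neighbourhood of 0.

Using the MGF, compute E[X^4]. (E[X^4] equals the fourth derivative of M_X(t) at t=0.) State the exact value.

E[X^4] = M^(4)(0) = 1590

M_X(t) = 2/(7*(1 - 5*e^(t)/7))
M^(4)(t) = (-1250*e^(4*t) - 19250*e^(3*t) - 26950*e^(2*t) - 3430*e^(t))/(3125*e^(5*t) - 21875*e^(4*t) + 61250*e^(3*t) - 85750*e^(2*t) + 60025*e^(t) - 16807)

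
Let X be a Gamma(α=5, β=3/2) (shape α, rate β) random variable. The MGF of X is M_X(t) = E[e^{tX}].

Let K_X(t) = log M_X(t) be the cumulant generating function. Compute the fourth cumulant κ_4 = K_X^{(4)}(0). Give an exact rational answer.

M_X(t) = 243/(32*(3/2 - t)^5)
K_X(t) = log M_X(t) = -5*log(3/2 - t) - 5*log(2) + 5*log(3)
D^4[K](t) = 480/(16*t^4 - 96*t^3 + 216*t^2 - 216*t + 81)

κ_4 = D^4[K](0) = 160/27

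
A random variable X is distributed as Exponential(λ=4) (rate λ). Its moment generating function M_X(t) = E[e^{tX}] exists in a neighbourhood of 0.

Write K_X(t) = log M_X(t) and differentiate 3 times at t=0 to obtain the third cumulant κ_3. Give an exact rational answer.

κ_3 = D^3[K](0) = 1/32

M_X(t) = 4/(4 - t)
K_X(t) = log M_X(t) = -log(4 - t) + 2*log(2)
D^3[K](t) = -2/(t^3 - 12*t^2 + 48*t - 64)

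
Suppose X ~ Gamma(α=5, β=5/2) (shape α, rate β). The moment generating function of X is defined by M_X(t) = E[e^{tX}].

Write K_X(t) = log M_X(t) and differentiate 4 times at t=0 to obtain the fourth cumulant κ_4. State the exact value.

M_X(t) = 3125/(32*(5/2 - t)^5)
K_X(t) = log M_X(t) = -5*log(5/2 - t) - 5*log(2) + 5*log(5)
D^4[K](t) = 480/(16*t^4 - 160*t^3 + 600*t^2 - 1000*t + 625)

κ_4 = D^4[K](0) = 96/125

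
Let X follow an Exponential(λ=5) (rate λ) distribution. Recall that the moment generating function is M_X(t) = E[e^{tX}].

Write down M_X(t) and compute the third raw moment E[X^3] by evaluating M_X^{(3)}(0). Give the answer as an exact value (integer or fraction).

E[X^3] = M′′′(0) = 6/125

M_X(t) = 5/(5 - t)
M′(t) = 5/(t^2 - 10*t + 25)
M′′(t) = -10/(t^3 - 15*t^2 + 75*t - 125)
M′′′(t) = 30/(t^4 - 20*t^3 + 150*t^2 - 500*t + 625)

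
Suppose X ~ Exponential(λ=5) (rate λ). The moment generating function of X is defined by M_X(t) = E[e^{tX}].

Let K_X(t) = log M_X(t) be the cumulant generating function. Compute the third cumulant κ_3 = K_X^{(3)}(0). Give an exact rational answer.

M_X(t) = 5/(5 - t)
K_X(t) = log M_X(t) = -log(5 - t) + log(5)
K′(t) = -1/(t - 5)
K′′(t) = 1/(t^2 - 10*t + 25)
K′′′(t) = -2/(t^3 - 15*t^2 + 75*t - 125)

κ_3 = K′′′(0) = 2/125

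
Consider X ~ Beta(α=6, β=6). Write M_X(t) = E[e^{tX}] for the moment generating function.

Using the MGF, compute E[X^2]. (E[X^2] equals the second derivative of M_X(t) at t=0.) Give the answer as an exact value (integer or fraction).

E[X^2] = M′′(0) = 7/26

M_X(t) = ₁F₁(6; 12; t)
M′(t) = ₁F₁(7; 13; t)/2
M′′(t) = 7*₁F₁(8; 14; t)/26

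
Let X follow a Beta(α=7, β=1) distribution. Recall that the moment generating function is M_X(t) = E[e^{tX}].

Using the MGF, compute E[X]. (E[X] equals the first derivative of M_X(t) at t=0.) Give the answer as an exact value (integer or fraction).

E[X] = D[M](0) = 7/8

M_X(t) = ₁F₁(7; 8; t)
D[M](t) = 7*₁F₁(8; 9; t)/8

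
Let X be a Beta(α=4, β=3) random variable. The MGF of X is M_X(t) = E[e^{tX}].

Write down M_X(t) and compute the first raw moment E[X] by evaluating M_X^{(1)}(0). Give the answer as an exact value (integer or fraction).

M_X(t) = ₁F₁(4; 7; t)
M^(1)(t) = 4*₁F₁(5; 8; t)/7

E[X] = M^(1)(0) = 4/7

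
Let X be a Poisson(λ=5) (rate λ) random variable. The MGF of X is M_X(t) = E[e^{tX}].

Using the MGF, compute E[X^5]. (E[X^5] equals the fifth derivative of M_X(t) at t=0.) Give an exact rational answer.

E[X^5] = M′′′′′(0) = 12880

M_X(t) = e^(5*e^(t) - 5)
M′(t) = 5*e^(-5)*e^(t)*e^(5*e^(t))
M′′(t) = (25*e^(2*t)*e^(5*e^(t)) + 5*e^(t)*e^(5*e^(t)))*e^(-5)
M′′′(t) = (125*e^(3*t)*e^(5*e^(t)) + 75*e^(2*t)*e^(5*e^(t)) + 5*e^(t)*e^(5*e^(t)))*e^(-5)
M′′′′(t) = (625*e^(4*t)*e^(5*e^(t)) + 750*e^(3*t)*e^(5*e^(t)) + 175*e^(2*t)*e^(5*e^(t)) + 5*e^(t)*e^(5*e^(t)))*e^(-5)
M′′′′′(t) = (3125*e^(5*t)*e^(5*e^(t)) + 6250*e^(4*t)*e^(5*e^(t)) + 3125*e^(3*t)*e^(5*e^(t)) + 375*e^(2*t)*e^(5*e^(t)) + 5*e^(t)*e^(5*e^(t)))*e^(-5)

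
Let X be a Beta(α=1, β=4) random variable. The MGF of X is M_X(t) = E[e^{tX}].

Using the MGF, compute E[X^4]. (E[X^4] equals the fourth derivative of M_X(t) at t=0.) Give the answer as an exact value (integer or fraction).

E[X^4] = M′′′′(0) = 1/70

M_X(t) = ₁F₁(1; 5; t)
M′(t) = ₁F₁(2; 6; t)/5
M′′(t) = ₁F₁(3; 7; t)/15
M′′′(t) = ₁F₁(4; 8; t)/35
M′′′′(t) = ₁F₁(5; 9; t)/70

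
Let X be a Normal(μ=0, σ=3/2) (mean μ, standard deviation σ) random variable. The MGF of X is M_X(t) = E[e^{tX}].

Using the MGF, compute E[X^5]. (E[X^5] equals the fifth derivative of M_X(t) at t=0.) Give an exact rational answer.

E[X^5] = M^(5)(0) = 0

M_X(t) = e^(9*t^2/8)
M^(5)(t) = 59049*t^5*e^(9*t^2/8)/1024 + 32805*t^3*e^(9*t^2/8)/128 + 10935*t*e^(9*t^2/8)/64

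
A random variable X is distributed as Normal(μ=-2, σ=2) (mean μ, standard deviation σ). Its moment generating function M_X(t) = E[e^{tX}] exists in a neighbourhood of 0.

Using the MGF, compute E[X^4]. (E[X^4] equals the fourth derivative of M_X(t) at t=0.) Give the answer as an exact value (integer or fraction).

M_X(t) = e^(2*t^2 - 2*t)
D^4[M](t) = (256*t^4*e^(2*t^2) - 512*t^3*e^(2*t^2) + 768*t^2*e^(2*t^2) - 512*t*e^(2*t^2) + 160*e^(2*t^2))*e^(-2*t)

E[X^4] = D^4[M](0) = 160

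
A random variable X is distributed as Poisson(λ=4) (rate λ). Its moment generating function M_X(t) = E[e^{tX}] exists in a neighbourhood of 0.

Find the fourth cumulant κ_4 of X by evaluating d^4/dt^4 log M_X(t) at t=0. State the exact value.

κ_4 = D^4[K](0) = 4

M_X(t) = e^(4*e^(t) - 4)
K_X(t) = log M_X(t) = 4*e^(t) - 4
D^4[K](t) = 4*e^(t)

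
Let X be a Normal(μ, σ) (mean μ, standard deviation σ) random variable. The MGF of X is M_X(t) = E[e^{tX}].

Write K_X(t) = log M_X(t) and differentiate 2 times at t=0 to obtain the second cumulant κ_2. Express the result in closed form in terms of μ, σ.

κ_2 = K^(2)(0) = σ^2

M_X(t) = e^(μ*t + σ^2*t^2/2)
K_X(t) = log M_X(t) = μ*t + σ^2*t^2/2
K^(2)(t) = σ^2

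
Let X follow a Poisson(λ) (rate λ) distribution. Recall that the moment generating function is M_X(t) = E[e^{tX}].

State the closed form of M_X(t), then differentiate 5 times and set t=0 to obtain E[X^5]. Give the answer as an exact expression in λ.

E[X^5] = M^(5)(0) = λ*(λ^4 + 10*λ^3 + 25*λ^2 + 15*λ + 1)

M_X(t) = e^(λ*(e^(t) - 1))
M^(5)(t) = (λ^5*e^(5*t)*e^(λ*e^(t)) + 10*λ^4*e^(4*t)*e^(λ*e^(t)) + 25*λ^3*e^(3*t)*e^(λ*e^(t)) + 15*λ^2*e^(2*t)*e^(λ*e^(t)) + λ*e^(t)*e^(λ*e^(t)))*e^(-λ)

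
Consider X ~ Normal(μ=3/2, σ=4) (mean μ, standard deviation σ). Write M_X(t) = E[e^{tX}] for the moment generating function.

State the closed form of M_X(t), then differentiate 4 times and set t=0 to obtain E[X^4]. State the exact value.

E[X^4] = M′′′′(0) = 15825/16

M_X(t) = e^(8*t^2 + 3*t/2)
M′(t) = 16*t*e^(3*t/2)*e^(8*t^2) + 3*e^(3*t/2)*e^(8*t^2)/2
M′′(t) = 256*t^2*e^(3*t/2)*e^(8*t^2) + 48*t*e^(3*t/2)*e^(8*t^2) + 73*e^(3*t/2)*e^(8*t^2)/4
M′′′(t) = 4096*t^3*e^(3*t/2)*e^(8*t^2) + 1152*t^2*e^(3*t/2)*e^(8*t^2) + 876*t*e^(3*t/2)*e^(8*t^2) + 603*e^(3*t/2)*e^(8*t^2)/8
M′′′′(t) = 65536*t^4*e^(3*t/2)*e^(8*t^2) + 24576*t^3*e^(3*t/2)*e^(8*t^2) + 28032*t^2*e^(3*t/2)*e^(8*t^2) + 4824*t*e^(3*t/2)*e^(8*t^2) + 15825*e^(3*t/2)*e^(8*t^2)/16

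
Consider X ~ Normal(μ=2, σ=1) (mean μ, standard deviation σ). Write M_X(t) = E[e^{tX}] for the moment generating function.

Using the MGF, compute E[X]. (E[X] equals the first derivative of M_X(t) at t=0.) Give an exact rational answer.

E[X] = M^(1)(0) = 2

M_X(t) = e^(t^2/2 + 2*t)
M^(1)(t) = t*e^(2*t)*e^(t^2/2) + 2*e^(2*t)*e^(t^2/2)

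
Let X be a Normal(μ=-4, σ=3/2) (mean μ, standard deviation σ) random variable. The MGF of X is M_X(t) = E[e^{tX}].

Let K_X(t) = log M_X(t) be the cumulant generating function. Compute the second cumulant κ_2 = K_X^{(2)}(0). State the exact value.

κ_2 = d^2K/dt^2 |_{t=0} = 9/4

M_X(t) = e^(9*t^2/8 - 4*t)
K_X(t) = log M_X(t) = 9*t^2/8 - 4*t
dK/dt = 9*t/4 - 4
d^2K/dt^2 = 9/4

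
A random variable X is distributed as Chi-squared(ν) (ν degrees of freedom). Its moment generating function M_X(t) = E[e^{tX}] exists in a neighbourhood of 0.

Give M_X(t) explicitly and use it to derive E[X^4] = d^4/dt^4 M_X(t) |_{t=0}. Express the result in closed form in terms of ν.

M_X(t) = (1 - 2*t)^(-ν/2)
M^(4)(t) = (ν^4 + 12*ν^3 + 44*ν^2 + 48*ν)/(16*t^4*(1 - 2*t)^(ν/2) - 32*t^3*(1 - 2*t)^(ν/2) + 24*t^2*(1 - 2*t)^(ν/2) - 8*t*(1 - 2*t)^(ν/2) + (1 - 2*t)^(ν/2))

E[X^4] = M^(4)(0) = ν*(ν^3 + 12*ν^2 + 44*ν + 48)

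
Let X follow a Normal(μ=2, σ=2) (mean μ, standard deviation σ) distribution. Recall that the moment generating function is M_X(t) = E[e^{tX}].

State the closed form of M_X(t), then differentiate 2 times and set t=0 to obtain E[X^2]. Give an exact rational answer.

M_X(t) = e^(2*t^2 + 2*t)
D^2[M](t) = 16*t^2*e^(2*t)*e^(2*t^2) + 16*t*e^(2*t)*e^(2*t^2) + 8*e^(2*t)*e^(2*t^2)

E[X^2] = D^2[M](0) = 8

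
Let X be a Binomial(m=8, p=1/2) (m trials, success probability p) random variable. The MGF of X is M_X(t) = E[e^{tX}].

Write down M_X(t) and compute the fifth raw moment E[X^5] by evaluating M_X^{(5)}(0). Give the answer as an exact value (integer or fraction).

E[X^5] = M′′′′′(0) = 2524

M_X(t) = (e^(t)/2 + 1/2)^8
M′(t) = e^(8*t)/32 + 7*e^(7*t)/32 + 21*e^(6*t)/32 + 35*e^(5*t)/32 + 35*e^(4*t)/32 + 21*e^(3*t)/32 + 7*e^(2*t)/32 + e^(t)/32
M′′(t) = e^(8*t)/4 + 49*e^(7*t)/32 + 63*e^(6*t)/16 + 175*e^(5*t)/32 + 35*e^(4*t)/8 + 63*e^(3*t)/32 + 7*e^(2*t)/16 + e^(t)/32
M′′′(t) = 2*e^(8*t) + 343*e^(7*t)/32 + 189*e^(6*t)/8 + 875*e^(5*t)/32 + 35*e^(4*t)/2 + 189*e^(3*t)/32 + 7*e^(2*t)/8 + e^(t)/32
M′′′′(t) = 16*e^(8*t) + 2401*e^(7*t)/32 + 567*e^(6*t)/4 + 4375*e^(5*t)/32 + 70*e^(4*t) + 567*e^(3*t)/32 + 7*e^(2*t)/4 + e^(t)/32
M′′′′′(t) = 128*e^(8*t) + 16807*e^(7*t)/32 + 1701*e^(6*t)/2 + 21875*e^(5*t)/32 + 280*e^(4*t) + 1701*e^(3*t)/32 + 7*e^(2*t)/2 + e^(t)/32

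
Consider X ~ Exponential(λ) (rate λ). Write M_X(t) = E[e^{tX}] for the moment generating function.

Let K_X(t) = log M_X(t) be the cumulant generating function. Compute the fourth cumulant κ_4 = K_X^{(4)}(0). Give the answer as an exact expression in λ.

M_X(t) = λ/(λ - t)
K_X(t) = log M_X(t) = log(λ) - log(λ - t)
dK/dt = -1/(-λ + t)
d^2K/dt^2 = 1/(λ^2 - 2*λ*t + t^2)
d^3K/dt^3 = -2/(-λ^3 + 3*λ^2*t - 3*λ*t^2 + t^3)
d^4K/dt^4 = 6/(λ^4 - 4*λ^3*t + 6*λ^2*t^2 - 4*λ*t^3 + t^4)

κ_4 = d^4K/dt^4 |_{t=0} = 6/λ^4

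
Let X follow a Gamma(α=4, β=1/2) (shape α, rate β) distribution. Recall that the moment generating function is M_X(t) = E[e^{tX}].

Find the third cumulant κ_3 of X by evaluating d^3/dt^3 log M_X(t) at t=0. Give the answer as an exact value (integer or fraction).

M_X(t) = 1/(16*(1/2 - t)^4)
K_X(t) = log M_X(t) = -4*log(1/2 - t) - 4*log(2)
dK/dt = -8/(2*t - 1)
d^2K/dt^2 = 16/(4*t^2 - 4*t + 1)
d^3K/dt^3 = -64/(8*t^3 - 12*t^2 + 6*t - 1)

κ_3 = d^3K/dt^3 |_{t=0} = 64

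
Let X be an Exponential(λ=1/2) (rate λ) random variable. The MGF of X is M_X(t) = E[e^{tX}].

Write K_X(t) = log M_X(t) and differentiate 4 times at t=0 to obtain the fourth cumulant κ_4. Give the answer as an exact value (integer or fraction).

κ_4 = K^(4)(0) = 96

M_X(t) = 1/(2*(1/2 - t))
K_X(t) = log M_X(t) = -log(1/2 - t) - log(2)
K^(4)(t) = 96/(16*t^4 - 32*t^3 + 24*t^2 - 8*t + 1)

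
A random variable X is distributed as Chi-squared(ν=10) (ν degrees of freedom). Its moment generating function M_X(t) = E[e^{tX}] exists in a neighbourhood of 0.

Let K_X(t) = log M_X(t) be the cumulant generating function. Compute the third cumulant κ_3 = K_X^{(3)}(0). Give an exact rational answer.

κ_3 = K′′′(0) = 80

M_X(t) = (1 - 2*t)^(-5)
K_X(t) = log M_X(t) = -5*log(1 - 2*t)
K′(t) = -10/(2*t - 1)
K′′(t) = 20/(4*t^2 - 4*t + 1)
K′′′(t) = -80/(8*t^3 - 12*t^2 + 6*t - 1)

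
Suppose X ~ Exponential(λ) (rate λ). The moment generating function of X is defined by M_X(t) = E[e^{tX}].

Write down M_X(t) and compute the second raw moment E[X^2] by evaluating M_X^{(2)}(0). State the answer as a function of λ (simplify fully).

M_X(t) = λ/(λ - t)
dM/dt = λ/(λ^2 - 2*λ*t + t^2)
d^2M/dt^2 = -2*λ/(-λ^3 + 3*λ^2*t - 3*λ*t^2 + t^3)

E[X^2] = d^2M/dt^2 |_{t=0} = 2/λ^2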